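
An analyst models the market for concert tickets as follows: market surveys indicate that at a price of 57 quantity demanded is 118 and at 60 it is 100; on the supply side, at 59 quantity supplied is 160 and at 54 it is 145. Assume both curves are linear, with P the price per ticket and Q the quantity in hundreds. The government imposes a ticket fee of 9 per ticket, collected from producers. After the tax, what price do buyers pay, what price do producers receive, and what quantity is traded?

Demand slope: (100 − 118)/(60 − 57) = -6, so Qd = 460 − 6P.
Supply slope: (145 − 160)/(54 − 59) = 3, so Qs = 3P − 17.
Before the tax: set 460 − 6P = 3P − 17 → P* = 53, Q* = 142.
With the tax collected from producers, supply shifts: Qs = 3(P − 9) − 17.
New equilibrium: buyers pay 56, producers receive 47, Q = 124. (Wedge: Pb − Ps = 9.)
The less price-elastic side of the market bears the larger share of a per-unit tax.

Buyers pay 56; producers receive 47; quantity = 124.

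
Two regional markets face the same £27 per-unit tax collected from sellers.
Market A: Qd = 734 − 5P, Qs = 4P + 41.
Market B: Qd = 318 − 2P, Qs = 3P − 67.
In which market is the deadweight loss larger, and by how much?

Market A: pre-tax P* = £77, Q* = 349; post-tax Q = 289; deadweight loss = £810.
Market B: pre-tax P* = £77, Q* = 164; post-tax Q = 131.6; deadweight loss = £437.4.
Difference: £810 vs £437.4 → market A is larger by £372.6.

Market A, by £372.6.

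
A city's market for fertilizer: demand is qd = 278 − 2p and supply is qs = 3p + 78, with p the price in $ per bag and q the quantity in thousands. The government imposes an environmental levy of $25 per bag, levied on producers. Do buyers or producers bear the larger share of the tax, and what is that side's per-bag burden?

Before the tax: set 278 − 2p = 3p + 78 → p* = $40, q* = 198.
With the tax collected from producers, supply shifts: qs = 3(p − 25) + 78.
New equilibrium: buyers pay $55, producers receive $30, q = 168. (Wedge: pb − ps = 25.)
Per-bag burden: buyers $15, producers $10.
Buyers take the larger share because demand is less price-elastic here (demand slope 2 vs supply slope 3).

Buyers bear the larger share: $15 per bag.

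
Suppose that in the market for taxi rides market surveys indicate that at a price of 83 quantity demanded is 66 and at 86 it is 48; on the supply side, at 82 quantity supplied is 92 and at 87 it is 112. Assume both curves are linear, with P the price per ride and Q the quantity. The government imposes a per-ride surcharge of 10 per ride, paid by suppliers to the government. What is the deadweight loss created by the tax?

Demand slope: (48 − 66)/(86 − 83) = -6, so Qd = 564 − 6P.
Supply slope: (112 − 92)/(87 − 82) = 4, so Qs = 4P − 236.
Before the tax: set 564 − 6P = 4P − 236 → P* = 80, Q* = 84.
With the tax collected from suppliers, supply shifts: Qs = 4(P − 10) − 236.
Solving gives Q = 60 with buyers paying 84 and suppliers receiving 74 (the 10 wedge).
Quantity falls by |ΔQ| = |84 − 60| = 24.
DWL = ½ · t · |ΔQ| = ½ · 10 · 24 = 120.

Deadweight loss = 120.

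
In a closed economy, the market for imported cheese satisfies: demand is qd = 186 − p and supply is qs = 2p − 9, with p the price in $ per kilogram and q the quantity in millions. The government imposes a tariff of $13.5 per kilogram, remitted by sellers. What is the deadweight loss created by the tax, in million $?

Deadweight loss = $60.75 million.

Without the tax, 186 − p = 2p − 9 gives 3p = 195, so p* = $65 and q* = 121.
With the tax collected from sellers, supply shifts: qs = 2(p − 13.5) − 9.
New equilibrium: consumers pay $74, sellers receive $60.5, q = 112. (Wedge: pb − ps = 13.5.)
Quantity falls by |ΔQ| = |121 − 112| = 9.
DWL = ½ · t · |ΔQ| = ½ · 13.5 · 9 = $60.75.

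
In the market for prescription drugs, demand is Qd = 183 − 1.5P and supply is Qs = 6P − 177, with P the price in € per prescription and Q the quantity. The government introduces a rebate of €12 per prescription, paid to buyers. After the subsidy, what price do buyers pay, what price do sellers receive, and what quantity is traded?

Without the subsidy, 183 − 1.5P = 6P − 177 gives 7.5P = 360, so P* = €48 and Q* = 111.
With a per-unit subsidy paid to buyers, each effectively pays P − 12, so demand becomes Qd = 183 − 1.5(P − 12).
Solving gives Q = 125.4 with buyers paying €38.4 and sellers receiving €50.4 (the €12 wedge).

Buyers pay €38.4; sellers receive €50.4; quantity = 125.4.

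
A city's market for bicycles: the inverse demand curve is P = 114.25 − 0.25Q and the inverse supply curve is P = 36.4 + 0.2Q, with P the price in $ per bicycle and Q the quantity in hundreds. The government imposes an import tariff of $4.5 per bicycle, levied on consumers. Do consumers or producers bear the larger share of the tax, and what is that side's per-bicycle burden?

Rewrite in direct form: Qd = 457 − 4P and Qs = 5P − 182.
Before the tax: set 457 − 4P = 5P − 182 → P* = $71, Q* = 173.
With the tax collected from consumers, demand (in seller-price terms) shifts: Qd = 457 − 4(P + 4.5).
New equilibrium: consumers pay $73.5, producers receive $69, Q = 163. (Wedge: Pb − Ps = 4.5.)
Per-bicycle burden: consumers $2.5, producers $2.
Consumers take the larger share because demand is less price-elastic here (demand slope 4 vs supply slope 5).

Consumers bear the larger share: $2.5 per bicycle.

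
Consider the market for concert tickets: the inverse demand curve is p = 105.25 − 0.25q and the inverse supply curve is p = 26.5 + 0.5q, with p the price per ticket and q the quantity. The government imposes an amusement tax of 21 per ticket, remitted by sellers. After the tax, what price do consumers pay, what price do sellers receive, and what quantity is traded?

Rewrite in direct form: qd = 421 − 4p and qs = 2p − 53.
Without the tax, 421 − 4p = 2p − 53 gives 6p = 474, so p* = 79 and q* = 105.
With the tax collected from sellers, supply shifts: qs = 2(p − 21) − 53.
New equilibrium: consumers pay 86, sellers receive 65, q = 77. (Wedge: pb − ps = 21.)

Consumers pay 86; sellers receive 65; quantity = 77.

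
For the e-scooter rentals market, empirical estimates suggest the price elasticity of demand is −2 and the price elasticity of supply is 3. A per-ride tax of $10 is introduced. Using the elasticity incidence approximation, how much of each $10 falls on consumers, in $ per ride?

Consumers bear ≈ $6 per ride.

Incidence ratio: consumers' share ≈ εs / (εs + |εd|) = 3 / (3 + 2) = 0.6.
So consumers bear ≈ 0.6 × $10 = $6; suppliers bear $4.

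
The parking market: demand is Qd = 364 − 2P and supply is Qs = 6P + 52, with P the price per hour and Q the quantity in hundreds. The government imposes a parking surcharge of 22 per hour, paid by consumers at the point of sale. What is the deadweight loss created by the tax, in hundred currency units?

Deadweight loss = 363 hundred.

Without the tax, 364 − 2P = 6P + 52 gives 8P = 312, so P* = 39 and Q* = 286.
With the tax collected from consumers, demand (in seller-price terms) shifts: Qd = 364 − 2(P + 22).
New equilibrium: consumers pay 55.5, producers receive 33.5, Q = 253. (Wedge: Pb − Ps = 22.)
Quantity falls by |ΔQ| = |286 − 253| = 33.
DWL = ½ · t · |ΔQ| = ½ · 22 · 33 = 363.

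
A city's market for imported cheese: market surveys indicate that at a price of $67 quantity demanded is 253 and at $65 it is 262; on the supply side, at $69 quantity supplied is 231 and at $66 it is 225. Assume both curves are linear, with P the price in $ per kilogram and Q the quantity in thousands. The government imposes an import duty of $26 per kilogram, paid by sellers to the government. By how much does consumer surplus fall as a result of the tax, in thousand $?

Demand slope: (262 − 253)/(65 − 67) = -4.5, so Qd = 554.5 − 4.5P.
Supply slope: (225 − 231)/(66 − 69) = 2, so Qs = 2P + 93.
Before the tax: set 554.5 − 4.5P = 2P + 93 → P* = $71, Q* = 235.
With the tax collected from sellers, supply shifts: Qs = 2(P − 26) + 93.
New equilibrium: consumers pay $79, sellers receive $53, Q = 199. (Wedge: Pb − Ps = 26.)
ΔCS is the trapezoid between Q = 199 and Q = 235 of height $8: ½ · (235 + 199) · 8 = $1736.

Consumer surplus falls by $1736 thousand.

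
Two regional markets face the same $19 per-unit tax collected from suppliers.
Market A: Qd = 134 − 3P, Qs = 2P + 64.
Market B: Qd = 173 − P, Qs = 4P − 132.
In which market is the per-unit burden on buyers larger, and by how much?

Market A: pre-tax P* = $14, Q* = 92; post-tax Q = 69.2; per-unit burden on buyers = $7.6.
Market B: pre-tax P* = $61, Q* = 112; post-tax Q = 96.8; per-unit burden on buyers = $15.2.
Difference: $7.6 vs $15.2 → market B is larger by $7.6.

Market B, by $7.6.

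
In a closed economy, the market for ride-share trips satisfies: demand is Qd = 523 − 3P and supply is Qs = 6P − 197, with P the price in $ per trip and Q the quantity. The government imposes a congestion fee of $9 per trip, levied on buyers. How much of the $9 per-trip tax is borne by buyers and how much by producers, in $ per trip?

Buyers bear $6 per trip; producers bear $3 per trip.

Without the tax, 523 − 3P = 6P − 197 gives 9P = 720, so P* = $80 and Q* = 283.
With the tax collected from buyers, demand (in seller-price terms) shifts: Qd = 523 − 3(P + 9).
Solving gives Q = 265 with buyers paying $86 and producers receiving $77 (the $9 wedge).
Burden on buyers: $6; on producers: $3. (They sum to $9.)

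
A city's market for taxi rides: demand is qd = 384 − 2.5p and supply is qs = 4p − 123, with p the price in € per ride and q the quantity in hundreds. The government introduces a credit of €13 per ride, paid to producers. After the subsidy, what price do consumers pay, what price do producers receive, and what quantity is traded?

Consumers pay €70; producers receive €83; quantity = 209.

Without the subsidy, 384 − 2.5p = 4p − 123 gives 6.5p = 507, so p* = €78 and q* = 189.
With a per-unit subsidy paid to producers, each receives p + 13 per unit sold, so supply becomes qs = 4(p + 13) − 123.
New equilibrium: consumers pay €70, producers receive €83, q = 209. (Wedge: pb − ps = −13.)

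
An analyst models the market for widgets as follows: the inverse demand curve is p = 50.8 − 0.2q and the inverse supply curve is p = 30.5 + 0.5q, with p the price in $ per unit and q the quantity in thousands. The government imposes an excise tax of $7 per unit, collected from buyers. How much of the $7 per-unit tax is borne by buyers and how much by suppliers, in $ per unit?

Buyers bear $2 per unit; suppliers bear $5 per unit.

Rewrite in direct form: qd = 254 − 5p and qs = 2p − 61.
Without the tax, 254 − 5p = 2p − 61 gives 7p = 315, so p* = $45 and q* = 29.
With the tax collected from buyers, demand (in seller-price terms) shifts: qd = 254 − 5(p + 7).
Solving gives q = 19 with buyers paying $47 and suppliers receiving $40 (the $7 wedge).
Burden on buyers: $2; on suppliers: $5. (They sum to $7.)
The less price-elastic side of the market bears the larger share of a per-unit tax.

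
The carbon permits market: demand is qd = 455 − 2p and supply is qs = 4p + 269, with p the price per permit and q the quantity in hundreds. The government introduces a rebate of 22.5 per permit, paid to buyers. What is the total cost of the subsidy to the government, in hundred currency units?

Government outlay = 9517.5 hundred.

Without the subsidy, 455 − 2p = 4p + 269 gives 6p = 186, so p* = 31 and q* = 393.
With a per-unit subsidy paid to buyers, each effectively pays p − 22.5, so demand becomes qd = 455 − 2(p − 22.5).
New equilibrium: buyers pay 16, sellers receive 38.5, q = 423. (Wedge: pb − ps = −22.5.)
Outlay = t · Q = 22.5 · 423 = 9517.5.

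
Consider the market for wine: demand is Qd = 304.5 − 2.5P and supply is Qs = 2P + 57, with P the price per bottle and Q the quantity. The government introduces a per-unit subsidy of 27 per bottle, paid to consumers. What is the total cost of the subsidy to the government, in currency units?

Before the subsidy: set 304.5 − 2.5P = 2P + 57 → P* = 55, Q* = 167.
With a per-unit subsidy paid to consumers, each effectively pays P − 27, so demand becomes Qd = 304.5 − 2.5(P − 27).
Solving gives Q = 197 with consumers paying 43 and sellers receiving 70 (the 27 wedge).
Outlay = t · Q = 27 · 197 = 5319.

Government outlay = 5319.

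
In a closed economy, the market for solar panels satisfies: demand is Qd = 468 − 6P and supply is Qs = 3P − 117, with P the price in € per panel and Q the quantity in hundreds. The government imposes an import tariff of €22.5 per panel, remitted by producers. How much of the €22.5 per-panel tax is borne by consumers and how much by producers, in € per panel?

Consumers bear €7.5 per panel; producers bear €15 per panel.

Before the tax: set 468 − 6P = 3P − 117 → P* = €65, Q* = 78.
With the tax collected from producers, supply shifts: Qs = 3(P − 22.5) − 117.
New equilibrium: consumers pay €72.5, producers receive €50, Q = 33. (Wedge: Pb − Ps = 22.5.)
Burden on consumers: €7.5; on producers: €15. (They sum to €22.5.)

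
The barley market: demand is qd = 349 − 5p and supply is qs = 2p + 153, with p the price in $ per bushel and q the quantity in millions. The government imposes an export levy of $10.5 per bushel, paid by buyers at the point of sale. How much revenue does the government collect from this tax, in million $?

Without the tax, 349 − 5p = 2p + 153 gives 7p = 196, so p* = $28 and q* = 209.
With the tax collected from buyers, demand (in seller-price terms) shifts: qd = 349 − 5(p + 10.5).
Solving gives q = 194 with buyers paying $31 and sellers receiving $20.5 (the $10.5 wedge).
Revenue = t · Q = 10.5 · 194 = $2037.

Tax revenue = $2037 million.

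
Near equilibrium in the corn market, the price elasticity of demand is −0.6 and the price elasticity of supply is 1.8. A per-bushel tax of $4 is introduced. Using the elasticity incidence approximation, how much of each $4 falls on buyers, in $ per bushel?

Buyers bear ≈ $3 per bushel.

Incidence ratio: buyers' share ≈ εs / (εs + |εd|) = 1.8 / (1.8 + 0.6) = 0.75.
So buyers bear ≈ 0.75 × $4 = $3; suppliers bear $1.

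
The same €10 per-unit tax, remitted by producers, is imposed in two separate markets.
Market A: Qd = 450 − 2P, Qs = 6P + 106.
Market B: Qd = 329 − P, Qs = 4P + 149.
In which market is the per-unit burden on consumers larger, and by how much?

Market A: pre-tax P* = €43, Q* = 364; post-tax Q = 349; per-unit burden on consumers = €7.5.
Market B: pre-tax P* = €36, Q* = 293; post-tax Q = 285; per-unit burden on consumers = €8.
Difference: €7.5 vs €8 → market B is larger by €0.5.

Market B, by €0.5.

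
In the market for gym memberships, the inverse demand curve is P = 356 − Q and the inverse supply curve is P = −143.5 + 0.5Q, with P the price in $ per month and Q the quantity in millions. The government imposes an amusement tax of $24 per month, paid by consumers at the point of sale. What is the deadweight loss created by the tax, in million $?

Deadweight loss = $192 million.

Inverting to Q(P) form: Qd = 356 − P; Qs = 2P + 287.
Without the tax, 356 − P = 2P + 287 gives 3P = 69, so P* = $23 and Q* = 333.
With the tax collected from consumers, demand (in seller-price terms) shifts: Qd = 356 − (P + 24).
Solving gives Q = 317 with consumers paying $39 and sellers receiving $15 (the $24 wedge).
Quantity falls by |ΔQ| = |333 − 317| = 16.
DWL = ½ · t · |ΔQ| = ½ · 24 · 16 = $192.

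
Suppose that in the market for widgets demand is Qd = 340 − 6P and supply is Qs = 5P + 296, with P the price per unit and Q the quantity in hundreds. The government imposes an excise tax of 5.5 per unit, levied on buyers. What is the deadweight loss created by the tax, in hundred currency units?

Deadweight loss = 41.25 hundred.

Without the tax, 340 − 6P = 5P + 296 gives 11P = 44, so P* = 4 and Q* = 316.
With the tax collected from buyers, demand (in seller-price terms) shifts: Qd = 340 − 6(P + 5.5).
Solving gives Q = 301 with buyers paying 6.5 and suppliers receiving 1 (the 5.5 wedge).
Quantity falls by |ΔQ| = |316 − 301| = 15.
DWL = ½ · t · |ΔQ| = ½ · 5.5 · 15 = 41.25.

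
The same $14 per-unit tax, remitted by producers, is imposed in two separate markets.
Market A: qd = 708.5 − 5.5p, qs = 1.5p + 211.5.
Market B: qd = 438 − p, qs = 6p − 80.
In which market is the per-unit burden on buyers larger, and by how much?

Market B, by $9.

Market A: pre-tax p* = $71, q* = 318; post-tax q = 301.5; per-unit burden on buyers = $3.
Market B: pre-tax p* = $74, q* = 364; post-tax q = 352; per-unit burden on buyers = $12.
Difference: $3 vs $12 → market B is larger by $9.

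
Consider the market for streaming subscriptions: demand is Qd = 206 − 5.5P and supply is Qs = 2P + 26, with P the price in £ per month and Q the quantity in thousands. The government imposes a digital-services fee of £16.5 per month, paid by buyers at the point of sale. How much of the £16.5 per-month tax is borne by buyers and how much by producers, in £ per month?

Buyers bear £4.4 per month; producers bear £12.1 per month.

Without the tax, 206 − 5.5P = 2P + 26 gives 7.5P = 180, so P* = £24 and Q* = 74.
With the tax collected from buyers, demand (in seller-price terms) shifts: Qd = 206 − 5.5(P + 16.5).
New equilibrium: buyers pay £28.4, producers receive £11.9, Q = 49.8. (Wedge: Pb − Ps = 16.5.)
Burden on buyers: £4.4; on producers: £12.1. (They sum to £16.5.)
The less price-elastic side of the market bears the larger share of a per-unit tax.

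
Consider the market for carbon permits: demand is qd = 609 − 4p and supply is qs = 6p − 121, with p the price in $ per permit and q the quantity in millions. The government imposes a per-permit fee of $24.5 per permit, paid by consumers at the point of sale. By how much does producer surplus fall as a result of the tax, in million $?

Without the tax, 609 − 4p = 6p − 121 gives 10p = 730, so p* = $73 and q* = 317.
With the tax collected from consumers, demand (in seller-price terms) shifts: qd = 609 − 4(p + 24.5).
New equilibrium: consumers pay $87.7, suppliers receive $63.2, q = 258.2. (Wedge: pb − ps = 24.5.)
ΔPS is the trapezoid between Q = 258.2 and Q = 317 of height $9.8: ½ · (317 + 258.2) · 9.8 = $2818.48.

Producer surplus falls by $2818.48 million.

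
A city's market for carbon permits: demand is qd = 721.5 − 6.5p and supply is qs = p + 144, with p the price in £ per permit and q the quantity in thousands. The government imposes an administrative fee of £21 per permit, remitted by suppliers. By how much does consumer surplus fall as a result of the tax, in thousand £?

Without the tax, 721.5 − 6.5p = p + 144 gives 7.5p = 577.5, so p* = £77 and q* = 221.
With the tax collected from suppliers, supply shifts: qs = (p − 21) + 144.
New equilibrium: consumers pay £79.8, suppliers receive £58.8, q = 202.8. (Wedge: pb − ps = 21.)
ΔCS is the trapezoid between Q = 202.8 and Q = 221 of height £2.8: ½ · (221 + 202.8) · 2.8 = £593.32.

Consumer surplus falls by £593.32 thousand.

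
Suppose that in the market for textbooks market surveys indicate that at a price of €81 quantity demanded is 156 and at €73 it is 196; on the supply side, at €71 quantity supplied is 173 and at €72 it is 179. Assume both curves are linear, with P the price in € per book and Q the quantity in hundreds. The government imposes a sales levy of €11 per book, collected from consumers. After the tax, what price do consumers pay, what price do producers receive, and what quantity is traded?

Consumers pay €80; producers receive €69; quantity = 161.

Demand slope: (196 − 156)/(73 − 81) = -5, so Qd = 561 − 5P.
Supply slope: (179 − 173)/(72 − 71) = 6, so Qs = 6P − 253.
Before the tax: set 561 − 5P = 6P − 253 → P* = €74, Q* = 191.
With the tax collected from consumers, demand (in seller-price terms) shifts: Qd = 561 − 5(P + 11).
Solving gives Q = 161 with consumers paying €80 and producers receiving €69 (the €11 wedge).
The less price-elastic side of the market bears the larger share of a per-unit tax.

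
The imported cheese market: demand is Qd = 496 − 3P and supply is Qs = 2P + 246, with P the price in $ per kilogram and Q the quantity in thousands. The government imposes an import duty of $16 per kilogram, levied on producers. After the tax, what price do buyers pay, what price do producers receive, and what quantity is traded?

Before the tax: set 496 − 3P = 2P + 246 → P* = $50, Q* = 346.
With the tax collected from producers, supply shifts: Qs = 2(P − 16) + 246.
Solving gives Q = 326.8 with buyers paying $56.4 and producers receiving $40.4 (the $16 wedge).
The less price-elastic side of the market bears the larger share of a per-unit tax.

Buyers pay $56.4; producers receive $40.4; quantity = 326.8.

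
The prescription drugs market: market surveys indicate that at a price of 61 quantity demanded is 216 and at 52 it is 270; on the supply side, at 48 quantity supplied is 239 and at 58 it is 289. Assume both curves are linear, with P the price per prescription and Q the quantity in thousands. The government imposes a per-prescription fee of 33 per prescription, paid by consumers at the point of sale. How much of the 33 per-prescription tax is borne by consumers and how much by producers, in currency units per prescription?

Consumers bear 15 per prescription; producers bear 18 per prescription.

Demand slope: (270 − 216)/(52 − 61) = -6, so Qd = 582 − 6P.
Supply slope: (289 − 239)/(58 − 48) = 5, so Qs = 5P − 1.
Without the tax, 582 − 6P = 5P − 1 gives 11P = 583, so P* = 53 and Q* = 264.
With the tax collected from consumers, demand (in seller-price terms) shifts: Qd = 582 − 6(P + 33).
New equilibrium: consumers pay 68, producers receive 35, Q = 174. (Wedge: Pb − Ps = 33.)
Burden on consumers: 15; on producers: 18. (They sum to 33.)
The less price-elastic side of the market bears the larger share of a per-unit tax.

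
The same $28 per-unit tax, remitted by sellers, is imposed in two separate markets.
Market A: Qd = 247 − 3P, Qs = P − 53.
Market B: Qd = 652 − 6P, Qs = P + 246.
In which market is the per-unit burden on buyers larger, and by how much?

Market A, by $3.

Market A: pre-tax P* = $75, Q* = 22; post-tax Q = 1; per-unit burden on buyers = $7.
Market B: pre-tax P* = $58, Q* = 304; post-tax Q = 280; per-unit burden on buyers = $4.
Difference: $7 vs $4 → market A is larger by $3.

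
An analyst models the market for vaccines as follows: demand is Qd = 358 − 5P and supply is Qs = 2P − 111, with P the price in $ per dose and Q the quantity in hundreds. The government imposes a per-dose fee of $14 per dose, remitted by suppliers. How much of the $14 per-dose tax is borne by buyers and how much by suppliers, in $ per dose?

Without the tax, 358 − 5P = 2P − 111 gives 7P = 469, so P* = $67 and Q* = 23.
With the tax collected from suppliers, supply shifts: Qs = 2(P − 14) − 111.
Solving gives Q = 3 with buyers paying $71 and suppliers receiving $57 (the $14 wedge).
Burden on buyers: $4; on suppliers: $10. (They sum to $14.)

Buyers bear $4 per dose; suppliers bear $10 per dose.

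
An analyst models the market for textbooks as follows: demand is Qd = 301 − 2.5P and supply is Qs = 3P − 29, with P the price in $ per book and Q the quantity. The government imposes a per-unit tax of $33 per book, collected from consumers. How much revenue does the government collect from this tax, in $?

Tax revenue = $3498.

Without the tax, 301 − 2.5P = 3P − 29 gives 5.5P = 330, so P* = $60 and Q* = 151.
With the tax collected from consumers, demand (in seller-price terms) shifts: Qd = 301 − 2.5(P + 33).
Solving gives Q = 106 with consumers paying $78 and producers receiving $45 (the $33 wedge).
Revenue = t · Q = 33 · 106 = $3498.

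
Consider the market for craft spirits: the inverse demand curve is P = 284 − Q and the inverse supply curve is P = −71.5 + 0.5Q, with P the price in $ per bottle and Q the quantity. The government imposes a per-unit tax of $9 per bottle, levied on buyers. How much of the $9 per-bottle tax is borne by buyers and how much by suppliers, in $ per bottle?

Buyers bear $6 per bottle; suppliers bear $3 per bottle.

Rewrite in direct form: Qd = 284 − P and Qs = 2P + 143.
Before the tax: set 284 − P = 2P + 143 → P* = $47, Q* = 237.
With the tax collected from buyers, demand (in seller-price terms) shifts: Qd = 284 − (P + 9).
New equilibrium: buyers pay $53, suppliers receive $44, Q = 231. (Wedge: Pb − Ps = 9.)
Burden on buyers: $6; on suppliers: $3. (They sum to $9.)
The less price-elastic side of the market bears the larger share of a per-unit tax.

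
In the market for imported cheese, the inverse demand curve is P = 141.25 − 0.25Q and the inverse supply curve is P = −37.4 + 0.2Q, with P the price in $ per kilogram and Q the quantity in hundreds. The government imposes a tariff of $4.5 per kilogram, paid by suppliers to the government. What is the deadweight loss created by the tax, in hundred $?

Deadweight loss = $22.5 hundred.

Inverting to Q(P) form: Qd = 565 − 4P; Qs = 5P + 187.
Before the tax: set 565 − 4P = 5P + 187 → P* = $42, Q* = 397.
With the tax collected from suppliers, supply shifts: Qs = 5(P − 4.5) + 187.
New equilibrium: buyers pay $44.5, suppliers receive $40, Q = 387. (Wedge: Pb − Ps = 4.5.)
Quantity falls by |ΔQ| = |397 − 387| = 10.
DWL = ½ · t · |ΔQ| = ½ · 4.5 · 10 = $22.5.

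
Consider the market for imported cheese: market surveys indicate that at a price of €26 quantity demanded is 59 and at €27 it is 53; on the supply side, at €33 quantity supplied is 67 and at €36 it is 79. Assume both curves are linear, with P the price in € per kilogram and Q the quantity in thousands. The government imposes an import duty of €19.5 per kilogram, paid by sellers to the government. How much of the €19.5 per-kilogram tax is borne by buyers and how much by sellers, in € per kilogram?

Buyers bear €7.8 per kilogram; sellers bear €11.7 per kilogram.

Demand slope: (53 − 59)/(27 − 26) = -6, so Qd = 215 − 6P.
Supply slope: (79 − 67)/(36 − 33) = 4, so Qs = 4P − 65.
Before the tax: set 215 − 6P = 4P − 65 → P* = €28, Q* = 47.
With the tax collected from sellers, supply shifts: Qs = 4(P − 19.5) − 65.
New equilibrium: buyers pay €35.8, sellers receive €16.3, Q = 0.2. (Wedge: Pb − Ps = 19.5.)
Burden on buyers: €7.8; on sellers: €11.7. (They sum to €19.5.)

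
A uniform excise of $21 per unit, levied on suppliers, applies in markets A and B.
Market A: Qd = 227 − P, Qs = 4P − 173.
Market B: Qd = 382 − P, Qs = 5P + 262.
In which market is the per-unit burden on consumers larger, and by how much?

Market B, by $0.7.

Market A: pre-tax P* = $80, Q* = 147; post-tax Q = 130.2; per-unit burden on consumers = $16.8.
Market B: pre-tax P* = $20, Q* = 362; post-tax Q = 344.5; per-unit burden on consumers = $17.5.
Difference: $16.8 vs $17.5 → market B is larger by $0.7.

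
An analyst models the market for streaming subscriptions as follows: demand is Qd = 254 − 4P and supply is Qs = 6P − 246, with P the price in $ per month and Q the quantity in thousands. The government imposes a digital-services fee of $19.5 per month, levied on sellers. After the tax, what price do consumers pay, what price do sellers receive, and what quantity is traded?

Consumers pay $61.7; sellers receive $42.2; quantity = 7.2.

Before the tax: set 254 − 4P = 6P − 246 → P* = $50, Q* = 54.
With the tax collected from sellers, supply shifts: Qs = 6(P − 19.5) − 246.
Solving gives Q = 7.2 with consumers paying $61.7 and sellers receiving $42.2 (the $19.5 wedge).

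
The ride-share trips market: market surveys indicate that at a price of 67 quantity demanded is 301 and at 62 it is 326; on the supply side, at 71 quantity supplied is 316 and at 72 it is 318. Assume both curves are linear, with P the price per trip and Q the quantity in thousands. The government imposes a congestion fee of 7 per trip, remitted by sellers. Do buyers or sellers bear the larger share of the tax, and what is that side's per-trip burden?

Demand slope: (326 − 301)/(62 − 67) = -5, so Qd = 636 − 5P.
Supply slope: (318 − 316)/(72 − 71) = 2, so Qs = 2P + 174.
Before the tax: set 636 − 5P = 2P + 174 → P* = 66, Q* = 306.
With the tax collected from sellers, supply shifts: Qs = 2(P − 7) + 174.
Solving gives Q = 296 with buyers paying 68 and sellers receiving 61 (the 7 wedge).
Per-trip burden: buyers 2, sellers 5.
Sellers take the larger share because supply is less price-elastic here (demand slope 5 vs supply slope 2).

Sellers bear the larger share: 5 per trip.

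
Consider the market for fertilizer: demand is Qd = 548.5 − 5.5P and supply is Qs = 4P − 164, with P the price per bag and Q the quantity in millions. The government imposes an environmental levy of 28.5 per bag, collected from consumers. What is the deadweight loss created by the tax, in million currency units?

Before the tax: set 548.5 − 5.5P = 4P − 164 → P* = 75, Q* = 136.
With the tax collected from consumers, demand (in seller-price terms) shifts: Qd = 548.5 − 5.5(P + 28.5).
New equilibrium: consumers pay 87, suppliers receive 58.5, Q = 70. (Wedge: Pb − Ps = 28.5.)
Quantity falls by |ΔQ| = |136 − 70| = 66.
DWL = ½ · t · |ΔQ| = ½ · 28.5 · 66 = 940.5.

Deadweight loss = 940.5 million.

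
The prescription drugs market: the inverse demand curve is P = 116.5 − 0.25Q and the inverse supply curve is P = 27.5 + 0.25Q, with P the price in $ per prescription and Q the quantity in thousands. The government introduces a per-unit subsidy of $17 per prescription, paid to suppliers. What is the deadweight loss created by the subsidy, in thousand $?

Inverting to Q(P) form: Qd = 466 − 4P; Qs = 4P − 110.
Without the subsidy, 466 − 4P = 4P − 110 gives 8P = 576, so P* = $72 and Q* = 178.
With a per-unit subsidy paid to suppliers, each receives P + 17 per unit sold, so supply becomes Qs = 4(P + 17) − 110.
Solving gives Q = 212 with consumers paying $63.5 and suppliers receiving $80.5 (the $17 wedge).
Quantity rises by |ΔQ| = |178 − 212| = 34.
DWL = ½ · t · |ΔQ| = ½ · 17 · 34 = $289.

Deadweight loss = $289 thousand.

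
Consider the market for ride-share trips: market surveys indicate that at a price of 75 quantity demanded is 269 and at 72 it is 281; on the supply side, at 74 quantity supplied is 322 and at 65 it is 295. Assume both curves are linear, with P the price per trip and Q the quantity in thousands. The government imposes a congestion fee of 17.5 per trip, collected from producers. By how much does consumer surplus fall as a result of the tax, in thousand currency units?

Consumer surplus falls by 2145 thousand.

Demand slope: (281 − 269)/(72 − 75) = -4, so Qd = 569 − 4P.
Supply slope: (295 − 322)/(65 − 74) = 3, so Qs = 3P + 100.
Before the tax: set 569 − 4P = 3P + 100 → P* = 67, Q* = 301.
With the tax collected from producers, supply shifts: Qs = 3(P − 17.5) + 100.
New equilibrium: buyers pay 74.5, producers receive 57, Q = 271. (Wedge: Pb − Ps = 17.5.)
ΔCS is the trapezoid between Q = 271 and Q = 301 of height 7.5: ½ · (301 + 271) · 7.5 = 2145.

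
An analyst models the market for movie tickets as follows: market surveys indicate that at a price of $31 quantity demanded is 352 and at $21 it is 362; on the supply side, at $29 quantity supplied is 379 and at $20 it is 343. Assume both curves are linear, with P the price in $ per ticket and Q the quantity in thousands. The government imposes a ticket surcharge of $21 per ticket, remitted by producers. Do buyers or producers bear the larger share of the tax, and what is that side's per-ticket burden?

Buyers bear the larger share: $16.8 per ticket.

Demand slope: (362 − 352)/(21 − 31) = -1, so Qd = 383 − P.
Supply slope: (343 − 379)/(20 − 29) = 4, so Qs = 4P + 263.
Without the tax, 383 − P = 4P + 263 gives 5P = 120, so P* = $24 and Q* = 359.
With the tax collected from producers, supply shifts: Qs = 4(P − 21) + 263.
Solving gives Q = 342.2 with buyers paying $40.8 and producers receiving $19.8 (the $21 wedge).
Per-ticket burden: buyers $16.8, producers $4.2.
Buyers take the larger share because demand is less price-elastic here (demand slope 1 vs supply slope 4).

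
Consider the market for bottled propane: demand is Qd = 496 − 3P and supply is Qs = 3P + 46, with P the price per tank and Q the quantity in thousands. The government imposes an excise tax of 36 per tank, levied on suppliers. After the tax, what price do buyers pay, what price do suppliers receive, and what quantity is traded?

Buyers pay 93; suppliers receive 57; quantity = 217.

Before the tax: set 496 − 3P = 3P + 46 → P* = 75, Q* = 271.
With the tax collected from suppliers, supply shifts: Qs = 3(P − 36) + 46.
New equilibrium: buyers pay 93, suppliers receive 57, Q = 217. (Wedge: Pb − Ps = 36.)
The less price-elastic side of the market bears the larger share of a per-unit tax.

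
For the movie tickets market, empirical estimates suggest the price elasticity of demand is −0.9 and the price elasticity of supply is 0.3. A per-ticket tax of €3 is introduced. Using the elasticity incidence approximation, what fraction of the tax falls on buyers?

Buyers' share ≈ 0.25.

Incidence ratio: buyers' share ≈ εs / (εs + |εd|) = 0.3 / (0.3 + 0.9) = 0.25.
Supply is the less elastic side, so buyers bear the smaller share.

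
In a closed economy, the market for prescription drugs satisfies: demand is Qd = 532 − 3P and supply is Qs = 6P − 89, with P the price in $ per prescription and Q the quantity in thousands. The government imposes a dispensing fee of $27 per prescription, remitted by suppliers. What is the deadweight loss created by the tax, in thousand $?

Deadweight loss = $729 thousand.

Before the tax: set 532 − 3P = 6P − 89 → P* = $69, Q* = 325.
With the tax collected from suppliers, supply shifts: Qs = 6(P − 27) − 89.
Solving gives Q = 271 with consumers paying $87 and suppliers receiving $60 (the $27 wedge).
Quantity falls by |ΔQ| = |325 − 271| = 54.
DWL = ½ · t · |ΔQ| = ½ · 27 · 54 = $729.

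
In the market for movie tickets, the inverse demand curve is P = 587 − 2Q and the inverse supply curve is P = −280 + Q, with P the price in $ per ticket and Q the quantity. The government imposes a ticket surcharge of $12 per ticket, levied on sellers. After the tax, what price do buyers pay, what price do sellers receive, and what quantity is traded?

Buyers pay $17; sellers receive $5; quantity = 285.

Inverting to Q(P) form: Qd = 293.5 − 0.5P; Qs = P + 280.
Before the tax: set 293.5 − 0.5P = P + 280 → P* = $9, Q* = 289.
With the tax collected from sellers, supply shifts: Qs = (P − 12) + 280.
New equilibrium: buyers pay $17, sellers receive $5, Q = 285. (Wedge: Pb − Ps = 12.)
The less price-elastic side of the market bears the larger share of a per-unit tax.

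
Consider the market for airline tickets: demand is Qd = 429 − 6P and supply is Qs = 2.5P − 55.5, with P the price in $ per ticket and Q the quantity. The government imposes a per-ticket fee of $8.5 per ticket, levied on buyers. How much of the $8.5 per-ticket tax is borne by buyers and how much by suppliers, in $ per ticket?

Buyers bear $2.5 per ticket; suppliers bear $6 per ticket.

Before the tax: set 429 − 6P = 2.5P − 55.5 → P* = $57, Q* = 87.
With the tax collected from buyers, demand (in seller-price terms) shifts: Qd = 429 − 6(P + 8.5).
Solving gives Q = 72 with buyers paying $59.5 and suppliers receiving $51 (the $8.5 wedge).
Burden on buyers: $2.5; on suppliers: $6. (They sum to $8.5.)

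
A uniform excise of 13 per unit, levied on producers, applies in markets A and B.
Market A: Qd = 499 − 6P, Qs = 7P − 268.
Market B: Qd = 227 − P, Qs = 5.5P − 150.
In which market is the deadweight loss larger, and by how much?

Market A, by 201.5.

Market A: pre-tax P* = 59, Q* = 145; post-tax Q = 103; deadweight loss = 273.
Market B: pre-tax P* = 58, Q* = 169; post-tax Q = 158; deadweight loss = 71.5.
Difference: 273 vs 71.5 → market A is larger by 201.5.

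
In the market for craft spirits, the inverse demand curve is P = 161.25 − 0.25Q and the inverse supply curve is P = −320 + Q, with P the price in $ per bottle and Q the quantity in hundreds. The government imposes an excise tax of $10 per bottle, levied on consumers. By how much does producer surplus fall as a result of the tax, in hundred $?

Rewrite in direct form: Qd = 645 − 4P and Qs = P + 320.
Before the tax: set 645 − 4P = P + 320 → P* = $65, Q* = 385.
With the tax collected from consumers, demand (in seller-price terms) shifts: Qd = 645 − 4(P + 10).
Solving gives Q = 377 with consumers paying $67 and suppliers receiving $57 (the $10 wedge).
ΔPS is the trapezoid between Q = 377 and Q = 385 of height $8: ½ · (385 + 377) · 8 = $3048.

Producer surplus falls by $3048 hundred.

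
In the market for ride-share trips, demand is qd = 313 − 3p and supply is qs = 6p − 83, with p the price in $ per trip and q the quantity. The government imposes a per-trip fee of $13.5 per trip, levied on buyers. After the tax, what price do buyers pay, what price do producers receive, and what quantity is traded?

Buyers pay $53; producers receive $39.5; quantity = 154.

Without the tax, 313 − 3p = 6p − 83 gives 9p = 396, so p* = $44 and q* = 181.
With the tax collected from buyers, demand (in seller-price terms) shifts: qd = 313 − 3(p + 13.5).
New equilibrium: buyers pay $53, producers receive $39.5, q = 154. (Wedge: pb − ps = 13.5.)
The less price-elastic side of the market bears the larger share of a per-unit tax.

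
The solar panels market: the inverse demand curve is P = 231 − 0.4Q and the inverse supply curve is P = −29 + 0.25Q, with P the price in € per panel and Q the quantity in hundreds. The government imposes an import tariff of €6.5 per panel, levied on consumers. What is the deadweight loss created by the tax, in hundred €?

Deadweight loss = €32.5 hundred.

Rewrite in direct form: Qd = 577.5 − 2.5P and Qs = 4P + 116.
Without the tax, 577.5 − 2.5P = 4P + 116 gives 6.5P = 461.5, so P* = €71 and Q* = 400.
With the tax collected from consumers, demand (in seller-price terms) shifts: Qd = 577.5 − 2.5(P + 6.5).
Solving gives Q = 390 with consumers paying €75 and suppliers receiving €68.5 (the €6.5 wedge).
Quantity falls by |ΔQ| = |400 − 390| = 10.
DWL = ½ · t · |ΔQ| = ½ · 6.5 · 10 = €32.5.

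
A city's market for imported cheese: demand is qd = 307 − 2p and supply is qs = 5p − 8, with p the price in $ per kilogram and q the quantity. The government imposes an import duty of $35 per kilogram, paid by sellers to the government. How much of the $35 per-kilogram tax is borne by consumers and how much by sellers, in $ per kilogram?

Consumers bear $25 per kilogram; sellers bear $10 per kilogram.

Without the tax, 307 − 2p = 5p − 8 gives 7p = 315, so p* = $45 and q* = 217.
With the tax collected from sellers, supply shifts: qs = 5(p − 35) − 8.
Solving gives q = 167 with consumers paying $70 and sellers receiving $35 (the $35 wedge).
Burden on consumers: $25; on sellers: $10. (They sum to $35.)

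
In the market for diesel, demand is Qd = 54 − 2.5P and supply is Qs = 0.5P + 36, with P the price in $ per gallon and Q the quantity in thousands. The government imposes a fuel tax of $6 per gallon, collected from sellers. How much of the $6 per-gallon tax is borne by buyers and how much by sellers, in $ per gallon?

Before the tax: set 54 − 2.5P = 0.5P + 36 → P* = $6, Q* = 39.
With the tax collected from sellers, supply shifts: Qs = 0.5(P − 6) + 36.
New equilibrium: buyers pay $7, sellers receive $1, Q = 36.5. (Wedge: Pb − Ps = 6.)
Burden on buyers: $1; on sellers: $5. (They sum to $6.)
The less price-elastic side of the market bears the larger share of a per-unit tax.

Buyers bear $1 per gallon; sellers bear $5 per gallon.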